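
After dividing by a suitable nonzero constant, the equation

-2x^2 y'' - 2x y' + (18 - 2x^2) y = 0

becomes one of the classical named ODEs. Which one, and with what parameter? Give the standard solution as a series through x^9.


All three coefficients share the factor -2; dividing through by -2 gives  x^2 y'' + x y' + (x^2 - 9) y = 0.
This matches the Bessel equation x^2 y'' + x y' + (x^2 - nu^2) y = 0 with nu^2 = 9, so nu = 3; the solution bounded at x = 0 is J_3(x).
Frobenius at x = 0: indicial roots ±nu; for r = nu the recurrence k(k + 2nu) c_k = -c_{k-2} gives the standard series J_nu(x) = sum_{k>=0} (-1)^k / (k! (k+nu)!) (x/2)^(2k+nu). Evaluate the first 4 terms:
  k = 0: (-1)^0 / (0! * 3! * 2^3) x^3 = 1/(1*6*8) x^3 = (1/48) x^3
  k = 1: (-1)^1 / (1! * 4! * 2^5) x^5 = -1/(1*24*32) x^5 = (-1/768) x^5
  k = 2: (-1)^2 / (2! * 5! * 2^7) x^7 = 1/(2*120*128) x^7 = (1/30720) x^7
  k = 3: (-1)^3 / (3! * 6! * 2^9) x^9 = -1/(6*720*512) x^9 = (-1/2211840) x^9
Hence J_3(x) = -x^9/2211840 + x^7/30720 - x^5/768 + x^3/48 + ....

J_3(x); series = -x^9/2211840 + x^7/30720 - x^5/768 + x^3/48


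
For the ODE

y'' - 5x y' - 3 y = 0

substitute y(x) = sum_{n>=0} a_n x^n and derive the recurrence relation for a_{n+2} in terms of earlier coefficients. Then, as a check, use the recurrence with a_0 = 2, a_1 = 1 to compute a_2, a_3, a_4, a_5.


Substitute y = sum_n a_n x^n.
y''(x) has coefficient (n+2)(n+1) a_{n+2} at x^n;
-5 x y'(x) has coefficient -5 n a_n at x^n (shift);
-3 y(x) has coefficient -3 a_n at x^n.
Matching x^n: (n+2)(n+1) a_{n+2} + (-5n - 3) a_n = 0.
Thus a_{n+2} = (5n + 3) / ((n+1)(n+2)) * a_n.

Check with a_0 = 2, a_1 = 1 (apply the recurrence for n = 0, 1, 2, 3): a_0 = 2, a_1 = 1, a_2 = 3, a_3 = 4/3, a_4 = 13/4, a_5 = 6/5.

a_(n+2) = (5n + 3) / ((n+1)(n+2)) * a_n; check: a_0 = 2, a_1 = 1, a_2 = 3, a_3 = 4/3, a_4 = 13/4, a_5 = 6/5


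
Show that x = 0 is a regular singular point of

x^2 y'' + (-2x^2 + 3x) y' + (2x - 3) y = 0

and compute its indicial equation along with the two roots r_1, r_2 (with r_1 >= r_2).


Divide by x^2 to reach normal form y'' + P_1(x) y' + P_2(x) y = 0 with P_1(x) = -2 + 3/x and P_2(x) = 2/x - 3/x^2.
x = 0 is a singular point because the y'-coefficient -2 + 3/x has a pole at x = 0 and the y-coefficient 2/x - 3/x^2 has a pole at x = 0.
It is a regular singular point because x P_1(x) = p(x) = 3 - 2x and x^2 P_2(x) = q(x) = 2x - 3 are polynomials, hence analytic at x = 0.
p(0) = 3,  q(0) = -3.
Indicial equation: r(r-1) + p(0) r + q(0) = 0, i.e. r^2 + (p(0) - 1) r + q(0) = 0, i.e. r^2 + 2 r - 3 = 0.
Discriminant: (2)^2 - 4(-3) = 16, so r = (-2 ± 4)/2.
Solving: r_1 = 1, r_2 = -3.

indicial: r^2 + 2 r - 3 = 0; roots r_1 = 1, r_2 = -3


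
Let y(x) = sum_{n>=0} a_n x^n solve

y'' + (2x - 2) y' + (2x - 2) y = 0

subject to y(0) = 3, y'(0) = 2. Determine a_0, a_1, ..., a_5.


Ansatz: y(x) = sum_{n>=0} a_n x^n, so y'(x) = sum_{n>=1} n a_n x^(n-1) and y''(x) = sum_{n>=2} n(n-1) a_n x^(n-2).
Substitute into P(x) y'' + Q(x) y' + R(x) y = 0 with P(x) = 1, Q(x) = 2x - 2, R(x) = 2x - 2, and match powers of x.
Initial conditions: a_0 = 3, a_1 = 2.
Setting the coefficient of each power of x to zero and solving order by order (substituting the coefficients already found):
  x^0: 2 a_2 - 2 a_1 - 2 a_0 = 0  ->  2 a_2 = 2 a_1 + 2 a_0 = 10  ->  a_2 = 5
  x^1: 6 a_3 - 4 a_2 + 2 a_0 = 0  ->  6 a_3 = 4 a_2 - 2 a_0 = 14  ->  a_3 = 7/3
  x^2: 12 a_4 - 6 a_3 + 2 a_2 + 2 a_1 = 0  ->  12 a_4 = 6 a_3 - 2 a_2 - 2 a_1 = 0  ->  a_4 = 0
  x^3: 20 a_5 - 8 a_4 + 4 a_3 + 2 a_2 = 0  ->  20 a_5 = 8 a_4 - 4 a_3 - 2 a_2 = -58/3  ->  a_5 = -29/30
Truncated series: y(x) = 3 + 2 x + 5 x^2 + (7/3) x^3 - (29/30) x^5 + O(x^6).

a_0 = 3; a_1 = 2; a_2 = 5; a_3 = 7/3; a_4 = 0; a_5 = -29/30


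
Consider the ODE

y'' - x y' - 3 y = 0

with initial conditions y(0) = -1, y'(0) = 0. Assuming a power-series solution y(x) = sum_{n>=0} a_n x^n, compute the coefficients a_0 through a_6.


Ansatz: y(x) = sum_{n>=0} a_n x^n, so y'(x) = sum_{n>=1} n a_n x^(n-1) and y''(x) = sum_{n>=2} n(n-1) a_n x^(n-2).
Substitute into P(x) y'' + Q(x) y' + R(x) y = 0 with P(x) = 1, Q(x) = -x, R(x) = -3, and match powers of x.
Initial conditions: a_0 = -1, a_1 = 0.
Setting the coefficient of each power of x to zero and solving order by order (substituting the coefficients already found):
  x^0: 2 a_2 - 3 a_0 = 0  ->  2 a_2 = 3 a_0 = -3  ->  a_2 = -3/2
  x^1: 6 a_3 - 4 a_1 = 0  ->  6 a_3 = 4 a_1 = 0  ->  a_3 = 0
  x^2: 12 a_4 - 5 a_2 = 0  ->  12 a_4 = 5 a_2 = -15/2  ->  a_4 = -5/8
  x^3: 20 a_5 - 6 a_3 = 0  ->  20 a_5 = 6 a_3 = 0  ->  a_5 = 0
  x^4: 30 a_6 - 7 a_4 = 0  ->  30 a_6 = 7 a_4 = -35/8  ->  a_6 = -7/48
Truncated series: y(x) = -1 - (3/2) x^2 - (5/8) x^4 - (7/48) x^6 + O(x^7).

a_0 = -1; a_1 = 0; a_2 = -3/2; a_3 = 0; a_4 = -5/8; a_5 = 0; a_6 = -7/48


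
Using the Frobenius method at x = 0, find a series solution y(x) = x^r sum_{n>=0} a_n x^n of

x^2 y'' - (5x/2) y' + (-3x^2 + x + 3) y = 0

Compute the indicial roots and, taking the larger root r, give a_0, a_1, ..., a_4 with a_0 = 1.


Write in Frobenius form y'' + (p(x)/x) y' + (q(x)/x^2) y = 0:
  p(x) = -5/2,  q(x) = -3x^2 + x + 3.
Indicial equation: r(r-1) + (-5/2) r + (3) = 0 -> roots r_1 = 2, r_2 = 3/2.
Take r = r_1 = 2. Let y(x) = x^r sum_{n>=0} a_n x^n with a_0 = 1.
Substitute y = x^r sum a_n x^n and match x^{r+n}. The recurrence is
  D(n) a_n + 1 a_{n-1} - 3 a_{n-2} = 0,  where D(n) = (r+n)(r+n-1) + (-5/2)(r+n) + (3).
  a_n = [-1 a_{n-1} + 3 a_{n-2}] / D(n).
Since the indicial polynomial factors as (r - r_1)(r - r_2), D(n) = (r_1 + n - r_1)(r_1 + n - r_2) = n(n + 1/2).
Evaluating step by step (a_0 = 1):
  n = 1: D(1) = 1(1 + 1/2) = 3/2; numerator = -1(1) = -1; a_1 = (-1)/(3/2) = -2/3
  n = 2: D(2) = 2(2 + 1/2) = 5; numerator = -1(-2/3) + 3(1) = 11/3; a_2 = (11/3)/(5) = 11/15
  n = 3: D(3) = 3(3 + 1/2) = 21/2; numerator = -1(11/15) + 3(-2/3) = -41/15; a_3 = (-41/15)/(21/2) = -82/315
  n = 4: D(4) = 4(4 + 1/2) = 18; numerator = -1(-82/315) + 3(11/15) = 155/63; a_4 = (155/63)/(18) = 155/1134

r = 2; a_0 = 1; a_1 = -2/3; a_2 = 11/15; a_3 = -82/315; a_4 = 155/1134


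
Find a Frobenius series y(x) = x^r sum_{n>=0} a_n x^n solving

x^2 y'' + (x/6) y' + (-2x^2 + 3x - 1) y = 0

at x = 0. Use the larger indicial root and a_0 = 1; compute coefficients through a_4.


Write in Frobenius form y'' + (p(x)/x) y' + (q(x)/x^2) y = 0:
  p(x) = 1/6,  q(x) = -2x^2 + 3x - 1.
Indicial equation: r(r-1) + (1/6) r + (-1) = 0 -> roots r_1 = 3/2, r_2 = -2/3.
Take r = r_1 = 3/2. Let y(x) = x^r sum_{n>=0} a_n x^n with a_0 = 1.
Substitute y = x^r sum a_n x^n and match x^{r+n}. The recurrence is
  D(n) a_n + 3 a_{n-1} - 2 a_{n-2} = 0,  where D(n) = (r+n)(r+n-1) + (1/6)(r+n) + (-1).
  a_n = [-3 a_{n-1} + 2 a_{n-2}] / D(n).
Since the indicial polynomial factors as (r - r_1)(r - r_2), D(n) = (r_1 + n - r_1)(r_1 + n - r_2) = n(n + 13/6).
Evaluating step by step (a_0 = 1):
  n = 1: D(1) = 1(1 + 13/6) = 19/6; numerator = -3(1) = -3; a_1 = (-3)/(19/6) = -18/19
  n = 2: D(2) = 2(2 + 13/6) = 25/3; numerator = -3(-18/19) + 2(1) = 92/19; a_2 = (92/19)/(25/3) = 276/475
  n = 3: D(3) = 3(3 + 13/6) = 31/2; numerator = -3(276/475) + 2(-18/19) = -1728/475; a_3 = (-1728/475)/(31/2) = -3456/14725
  n = 4: D(4) = 4(4 + 13/6) = 74/3; numerator = -3(-3456/14725) + 2(276/475) = 5496/2945; a_4 = (5496/2945)/(74/3) = 8244/108965

r = 3/2; a_0 = 1; a_1 = -18/19; a_2 = 276/475; a_3 = -3456/14725; a_4 = 8244/108965


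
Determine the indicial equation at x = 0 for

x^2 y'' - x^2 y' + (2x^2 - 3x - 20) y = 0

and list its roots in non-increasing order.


Divide by x^2 to reach normal form y'' + P_1(x) y' + P_2(x) y = 0 with P_1(x) = -1 and P_2(x) = 2 - 3/x - 20/x^2.
x = 0 is a singular point because the y-coefficient 2 - 3/x - 20/x^2 has a pole at x = 0.
It is a regular singular point because x P_1(x) = p(x) = -x and x^2 P_2(x) = q(x) = 2x^2 - 3x - 20 are polynomials, hence analytic at x = 0.
p(0) = 0,  q(0) = -20.
Indicial equation: r(r-1) + p(0) r + q(0) = 0, i.e. r^2 + (p(0) - 1) r + q(0) = 0, i.e. r^2 - 1 r - 20 = 0.
Discriminant: (-1)^2 - 4(-20) = 81, so r = (1 ± 9)/2.
Solving: r_1 = 5, r_2 = -4.

indicial: r^2 - 1 r - 20 = 0; roots r_1 = 5, r_2 = -4


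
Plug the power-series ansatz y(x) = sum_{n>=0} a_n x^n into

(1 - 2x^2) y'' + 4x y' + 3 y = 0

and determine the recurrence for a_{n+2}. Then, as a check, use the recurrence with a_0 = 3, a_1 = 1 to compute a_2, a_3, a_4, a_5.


Substitute y = sum_n a_n x^n.
(1 - 2 x^2) y'' contributes (n+2)(n+1) a_{n+2} - 2 n(n-1) a_n at x^n.
4 x y'(x) contributes 4 n a_n at x^n.
3 y(x) contributes 3 a_n at x^n.
Matching x^n: (n+2)(n+1) a_{n+2} + (-2 n(n-1) + 4 n + 3) a_n = 0.
Thus a_{n+2} = (2 n(n-1) - 4 n - 3) / ((n+1)(n+2)) * a_n.

Check with a_0 = 3, a_1 = 1 (apply the recurrence for n = 0, 1, 2, 3): a_0 = 3, a_1 = 1, a_2 = -9/2, a_3 = -7/6, a_4 = 21/8, a_5 = 7/40.

a_(n+2) = (2 n(n-1) - 4 n - 3) / ((n+1)(n+2)) * a_n; check: a_0 = 3, a_1 = 1, a_2 = -9/2, a_3 = -7/6, a_4 = 21/8, a_5 = 7/40


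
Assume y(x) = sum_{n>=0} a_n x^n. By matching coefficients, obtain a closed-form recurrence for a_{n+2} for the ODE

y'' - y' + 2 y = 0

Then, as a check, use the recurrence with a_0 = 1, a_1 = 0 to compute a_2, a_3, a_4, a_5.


Substitute y = sum_n a_n x^n.
y''(x) has coefficient (n+2)(n+1) a_{n+2} at x^n;
-y'(x) has coefficient -(n+1) a_{n+1} at x^n;
2 y(x) has coefficient 2 a_n at x^n.
Matching x^n: (n+2)(n+1) a_{n+2} - (n+1) a_{n+1} + 2 a_n = 0.
Thus a_{n+2} = [(n+1) a_{n+1} - 2 a_n] / ((n+1)(n+2)).

Check with a_0 = 1, a_1 = 0 (apply the recurrence for n = 0, 1, 2, 3): a_0 = 1, a_1 = 0, a_2 = -1, a_3 = -1/3, a_4 = 1/12, a_5 = 1/20.

a_(n+2) = [(n+1) a_(n+1) - 2 a_n] / ((n+1)(n+2)); check: a_0 = 1, a_1 = 0, a_2 = -1, a_3 = -1/3, a_4 = 1/12, a_5 = 1/20


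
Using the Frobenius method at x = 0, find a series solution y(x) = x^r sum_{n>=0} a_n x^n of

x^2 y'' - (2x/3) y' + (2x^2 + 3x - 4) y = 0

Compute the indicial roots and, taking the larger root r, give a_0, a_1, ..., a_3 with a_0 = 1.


Write in Frobenius form y'' + (p(x)/x) y' + (q(x)/x^2) y = 0:
  p(x) = -2/3,  q(x) = 2x^2 + 3x - 4.
Indicial equation: r(r-1) + (-2/3) r + (-4) = 0 -> roots r_1 = 3, r_2 = -4/3.
Take r = r_1 = 3. Let y(x) = x^r sum_{n>=0} a_n x^n with a_0 = 1.
Substitute y = x^r sum a_n x^n and match x^{r+n}. The recurrence is
  D(n) a_n + 3 a_{n-1} + 2 a_{n-2} = 0,  where D(n) = (r+n)(r+n-1) + (-2/3)(r+n) + (-4).
  a_n = [-3 a_{n-1} - 2 a_{n-2}] / D(n).
Since the indicial polynomial factors as (r - r_1)(r - r_2), D(n) = (r_1 + n - r_1)(r_1 + n - r_2) = n(n + 13/3).
Evaluating step by step (a_0 = 1):
  n = 1: D(1) = 1(1 + 13/3) = 16/3; numerator = -3(1) = -3; a_1 = (-3)/(16/3) = -9/16
  n = 2: D(2) = 2(2 + 13/3) = 38/3; numerator = -3(-9/16) - 2(1) = -5/16; a_2 = (-5/16)/(38/3) = -15/608
  n = 3: D(3) = 3(3 + 13/3) = 22; numerator = -3(-15/608) - 2(-9/16) = 729/608; a_3 = (729/608)/(22) = 729/13376

r = 3; a_0 = 1; a_1 = -9/16; a_2 = -15/608; a_3 = 729/13376


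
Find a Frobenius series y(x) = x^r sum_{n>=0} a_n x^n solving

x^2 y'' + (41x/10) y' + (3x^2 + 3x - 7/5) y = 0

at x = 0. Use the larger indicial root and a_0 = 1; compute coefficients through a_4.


Write in Frobenius form y'' + (p(x)/x) y' + (q(x)/x^2) y = 0:
  p(x) = 41/10,  q(x) = 3x^2 + 3x - 7/5.
Indicial equation: r(r-1) + (41/10) r + (-7/5) = 0 -> roots r_1 = 2/5, r_2 = -7/2.
Take r = r_1 = 2/5. Let y(x) = x^r sum_{n>=0} a_n x^n with a_0 = 1.
Substitute y = x^r sum a_n x^n and match x^{r+n}. The recurrence is
  D(n) a_n + 3 a_{n-1} + 3 a_{n-2} = 0,  where D(n) = (r+n)(r+n-1) + (41/10)(r+n) + (-7/5).
  a_n = [-3 a_{n-1} - 3 a_{n-2}] / D(n).
Since the indicial polynomial factors as (r - r_1)(r - r_2), D(n) = (r_1 + n - r_1)(r_1 + n - r_2) = n(n + 39/10).
Evaluating step by step (a_0 = 1):
  n = 1: D(1) = 1(1 + 39/10) = 49/10; numerator = -3(1) = -3; a_1 = (-3)/(49/10) = -30/49
  n = 2: D(2) = 2(2 + 39/10) = 59/5; numerator = -3(-30/49) - 3(1) = -57/49; a_2 = (-57/49)/(59/5) = -285/2891
  n = 3: D(3) = 3(3 + 39/10) = 207/10; numerator = -3(-285/2891) - 3(-30/49) = 6165/2891; a_3 = (6165/2891)/(207/10) = 6850/66493
  n = 4: D(4) = 4(4 + 39/10) = 158/5; numerator = -3(6850/66493) - 3(-285/2891) = -15/1127; a_4 = (-15/1127)/(158/5) = -75/178066

r = 2/5; a_0 = 1; a_1 = -30/49; a_2 = -285/2891; a_3 = 6850/66493; a_4 = -75/178066


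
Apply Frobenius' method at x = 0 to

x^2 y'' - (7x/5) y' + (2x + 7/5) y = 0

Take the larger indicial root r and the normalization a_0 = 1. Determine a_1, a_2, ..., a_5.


Write in Frobenius form y'' + (p(x)/x) y' + (q(x)/x^2) y = 0:
  p(x) = -7/5,  q(x) = 2x + 7/5.
Indicial equation: r(r-1) + (-7/5) r + (7/5) = 0 -> roots r_1 = 7/5, r_2 = 1.
Take r = r_1 = 7/5. Let y(x) = x^r sum_{n>=0} a_n x^n with a_0 = 1.
Substitute y = x^r sum a_n x^n and match x^{r+n}. The recurrence is
  D(n) a_n + 2 a_{n-1} = 0,  where D(n) = (r+n)(r+n-1) + (-7/5)(r+n) + (7/5).
  a_n = -2 / D(n) * a_{n-1}.
Since the indicial polynomial factors as (r - r_1)(r - r_2), D(n) = (r_1 + n - r_1)(r_1 + n - r_2) = n(n + 2/5).
Evaluating step by step (a_0 = 1):
  n = 1: D(1) = 1(1 + 2/5) = 7/5; numerator = -2(1) = -2; a_1 = (-2)/(7/5) = -10/7
  n = 2: D(2) = 2(2 + 2/5) = 24/5; numerator = -2(-10/7) = 20/7; a_2 = (20/7)/(24/5) = 25/42
  n = 3: D(3) = 3(3 + 2/5) = 51/5; numerator = -2(25/42) = -25/21; a_3 = (-25/21)/(51/5) = -125/1071
  n = 4: D(4) = 4(4 + 2/5) = 88/5; numerator = -2(-125/1071) = 250/1071; a_4 = (250/1071)/(88/5) = 625/47124
  n = 5: D(5) = 5(5 + 2/5) = 27; numerator = -2(625/47124) = -625/23562; a_5 = (-625/23562)/(27) = -625/636174

r = 7/5; a_0 = 1; a_1 = -10/7; a_2 = 25/42; a_3 = -125/1071; a_4 = 625/47124; a_5 = -625/636174


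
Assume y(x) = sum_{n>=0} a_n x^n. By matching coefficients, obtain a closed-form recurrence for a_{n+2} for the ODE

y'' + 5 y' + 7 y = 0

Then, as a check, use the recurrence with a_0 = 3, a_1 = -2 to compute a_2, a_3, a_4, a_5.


Substitute y = sum_n a_n x^n.
y''(x) has coefficient (n+2)(n+1) a_{n+2} at x^n;
5 y'(x) has coefficient 5 (n+1) a_{n+1} at x^n;
7 y(x) has coefficient 7 a_n at x^n.
Matching x^n: (n+2)(n+1) a_{n+2} + 5 (n+1) a_{n+1} + 7 a_n = 0.
Thus a_{n+2} = [-5 (n+1) a_{n+1} - 7 a_n] / ((n+1)(n+2)).

Check with a_0 = 3, a_1 = -2 (apply the recurrence for n = 0, 1, 2, 3): a_0 = 3, a_1 = -2, a_2 = -11/2, a_3 = 23/2, a_4 = -67/6, a_5 = 857/120.

a_(n+2) = [-5 (n+1) a_(n+1) - 7 a_n] / ((n+1)(n+2)); check: a_0 = 3, a_1 = -2, a_2 = -11/2, a_3 = 23/2, a_4 = -67/6, a_5 = 857/120


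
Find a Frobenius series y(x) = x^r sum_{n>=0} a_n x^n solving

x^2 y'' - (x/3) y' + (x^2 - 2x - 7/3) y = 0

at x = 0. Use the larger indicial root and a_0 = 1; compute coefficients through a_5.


Write in Frobenius form y'' + (p(x)/x) y' + (q(x)/x^2) y = 0:
  p(x) = -1/3,  q(x) = x^2 - 2x - 7/3.
Indicial equation: r(r-1) + (-1/3) r + (-7/3) = 0 -> roots r_1 = 7/3, r_2 = -1.
Take r = r_1 = 7/3. Let y(x) = x^r sum_{n>=0} a_n x^n with a_0 = 1.
Substitute y = x^r sum a_n x^n and match x^{r+n}. The recurrence is
  D(n) a_n - 2 a_{n-1} + 1 a_{n-2} = 0,  where D(n) = (r+n)(r+n-1) + (-1/3)(r+n) + (-7/3).
  a_n = [2 a_{n-1} - 1 a_{n-2}] / D(n).
Since the indicial polynomial factors as (r - r_1)(r - r_2), D(n) = (r_1 + n - r_1)(r_1 + n - r_2) = n(n + 10/3).
Evaluating step by step (a_0 = 1):
  n = 1: D(1) = 1(1 + 10/3) = 13/3; numerator = 2(1) = 2; a_1 = (2)/(13/3) = 6/13
  n = 2: D(2) = 2(2 + 10/3) = 32/3; numerator = 2(6/13) - 1(1) = -1/13; a_2 = (-1/13)/(32/3) = -3/416
  n = 3: D(3) = 3(3 + 10/3) = 19; numerator = 2(-3/416) - 1(6/13) = -99/208; a_3 = (-99/208)/(19) = -99/3952
  n = 4: D(4) = 4(4 + 10/3) = 88/3; numerator = 2(-99/3952) - 1(-3/416) = -339/7904; a_4 = (-339/7904)/(88/3) = -1017/695552
  n = 5: D(5) = 5(5 + 10/3) = 125/3; numerator = 2(-1017/695552) - 1(-99/3952) = 405/18304; a_5 = (405/18304)/(125/3) = 243/457600

r = 7/3; a_0 = 1; a_1 = 6/13; a_2 = -3/416; a_3 = -99/3952; a_4 = -1017/695552; a_5 = 243/457600


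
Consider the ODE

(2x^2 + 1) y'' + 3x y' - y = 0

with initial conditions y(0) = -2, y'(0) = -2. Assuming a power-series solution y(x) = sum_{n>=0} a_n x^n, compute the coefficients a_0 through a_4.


Ansatz: y(x) = sum_{n>=0} a_n x^n, so y'(x) = sum_{n>=1} n a_n x^(n-1) and y''(x) = sum_{n>=2} n(n-1) a_n x^(n-2).
Substitute into P(x) y'' + Q(x) y' + R(x) y = 0 with P(x) = 2x^2 + 1, Q(x) = 3x, R(x) = -1, and match powers of x.
Initial conditions: a_0 = -2, a_1 = -2.
Setting the coefficient of each power of x to zero and solving order by order (substituting the coefficients already found):
  x^0: 2 a_2 - a_0 = 0  ->  2 a_2 = a_0 = -2  ->  a_2 = -1
  x^1: 6 a_3 + 2 a_1 = 0  ->  6 a_3 = -2 a_1 = 4  ->  a_3 = 2/3
  x^2: 12 a_4 + 9 a_2 = 0  ->  12 a_4 = -9 a_2 = 9  ->  a_4 = 3/4
Truncated series: y(x) = -2 - 2 x - x^2 + (2/3) x^3 + (3/4) x^4 + O(x^5).

a_0 = -2; a_1 = -2; a_2 = -1; a_3 = 2/3; a_4 = 3/4


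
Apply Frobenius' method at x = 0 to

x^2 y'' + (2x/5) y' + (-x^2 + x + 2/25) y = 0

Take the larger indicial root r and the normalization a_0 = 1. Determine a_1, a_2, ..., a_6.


Write in Frobenius form y'' + (p(x)/x) y' + (q(x)/x^2) y = 0:
  p(x) = 2/5,  q(x) = -x^2 + x + 2/25.
Indicial equation: r(r-1) + (2/5) r + (2/25) = 0 -> roots r_1 = 2/5, r_2 = 1/5.
Take r = r_1 = 2/5. Let y(x) = x^r sum_{n>=0} a_n x^n with a_0 = 1.
Substitute y = x^r sum a_n x^n and match x^{r+n}. The recurrence is
  D(n) a_n + 1 a_{n-1} - 1 a_{n-2} = 0,  where D(n) = (r+n)(r+n-1) + (2/5)(r+n) + (2/25).
  a_n = [-1 a_{n-1} + 1 a_{n-2}] / D(n).
Since the indicial polynomial factors as (r - r_1)(r - r_2), D(n) = (r_1 + n - r_1)(r_1 + n - r_2) = n(n + 1/5).
Evaluating step by step (a_0 = 1):
  n = 1: D(1) = 1(1 + 1/5) = 6/5; numerator = -1(1) = -1; a_1 = (-1)/(6/5) = -5/6
  n = 2: D(2) = 2(2 + 1/5) = 22/5; numerator = -1(-5/6) + 1(1) = 11/6; a_2 = (11/6)/(22/5) = 5/12
  n = 3: D(3) = 3(3 + 1/5) = 48/5; numerator = -1(5/12) + 1(-5/6) = -5/4; a_3 = (-5/4)/(48/5) = -25/192
  n = 4: D(4) = 4(4 + 1/5) = 84/5; numerator = -1(-25/192) + 1(5/12) = 35/64; a_4 = (35/64)/(84/5) = 25/768
  n = 5: D(5) = 5(5 + 1/5) = 26; numerator = -1(25/768) + 1(-25/192) = -125/768; a_5 = (-125/768)/(26) = -125/19968
  n = 6: D(6) = 6(6 + 1/5) = 186/5; numerator = -1(-125/19968) + 1(25/768) = 775/19968; a_6 = (775/19968)/(186/5) = 125/119808

r = 2/5; a_0 = 1; a_1 = -5/6; a_2 = 5/12; a_3 = -25/192; a_4 = 25/768; a_5 = -125/19968; a_6 = 125/119808


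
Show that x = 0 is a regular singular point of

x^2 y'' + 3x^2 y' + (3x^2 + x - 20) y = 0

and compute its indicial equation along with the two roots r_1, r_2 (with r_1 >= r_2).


Divide by x^2 to reach normal form y'' + P_1(x) y' + P_2(x) y = 0 with P_1(x) = 3 and P_2(x) = 3 + 1/x - 20/x^2.
x = 0 is a singular point because the y-coefficient 3 + 1/x - 20/x^2 has a pole at x = 0.
It is a regular singular point because x P_1(x) = p(x) = 3x and x^2 P_2(x) = q(x) = 3x^2 + x - 20 are polynomials, hence analytic at x = 0.
p(0) = 0,  q(0) = -20.
Indicial equation: r(r-1) + p(0) r + q(0) = 0, i.e. r^2 + (p(0) - 1) r + q(0) = 0, i.e. r^2 - 1 r - 20 = 0.
Discriminant: (-1)^2 - 4(-20) = 81, so r = (1 ± 9)/2.
Solving: r_1 = 5, r_2 = -4.

indicial: r^2 - 1 r - 20 = 0; roots r_1 = 5, r_2 = -4


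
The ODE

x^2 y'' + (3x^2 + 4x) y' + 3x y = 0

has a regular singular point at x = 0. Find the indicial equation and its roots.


Divide by x^2 to reach normal form y'' + P_1(x) y' + P_2(x) y = 0 with P_1(x) = 3 + 4/x and P_2(x) = 3/x.
x = 0 is a singular point because the y'-coefficient 3 + 4/x has a pole at x = 0 and the y-coefficient 3/x has a pole at x = 0.
It is a regular singular point because x P_1(x) = p(x) = 3x + 4 and x^2 P_2(x) = q(x) = 3x are polynomials, hence analytic at x = 0.
p(0) = 4,  q(0) = 0.
Indicial equation: r(r-1) + p(0) r + q(0) = 0, i.e. r^2 + (p(0) - 1) r + q(0) = 0, i.e. r^2 + 3 r = 0.
Discriminant: (3)^2 - 4(0) = 9, so r = (-3 ± 3)/2.
Solving: r_1 = 0, r_2 = -3.

indicial: r^2 + 3 r = 0; roots r_1 = 0, r_2 = -3


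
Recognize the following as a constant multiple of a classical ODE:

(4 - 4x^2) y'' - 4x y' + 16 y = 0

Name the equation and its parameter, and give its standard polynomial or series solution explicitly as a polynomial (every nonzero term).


All three coefficients share the factor 4; dividing through by 4 gives  (1 - x^2) y'' - x y' + 4 y = 0.
This matches the Chebyshev equation (1 - x^2) y'' - x y' + n^2 y = 0 (note the -x y' term, not -2x y') with n^2 = 4, so n = 2; the polynomial solution is T_2(x).
With y = sum_k a_k x^k, matching x^k gives (k+2)(k+1) a_{k+2} = (k^2 - n^2) a_k = (k - 2)(k + 2) a_k. The right side vanishes at k = 2, so the series with the parity of 2 terminates at degree 2.
Standard normalization: leading coefficient of T_n is 2^(n-1), so a_2 = 2^1 = 2. Work downward with a_k = (k+1)(k+2) a_{k+2} / ((k - 2)(k + 2)):
  a_0 = (1)(2)(2) / ((0 - 2)(0 + 2)) = 4/(-4) = -1
Hence T_2(x) = 2 x^2 - 1.

T_2(x); series = 2 x^2 - 1


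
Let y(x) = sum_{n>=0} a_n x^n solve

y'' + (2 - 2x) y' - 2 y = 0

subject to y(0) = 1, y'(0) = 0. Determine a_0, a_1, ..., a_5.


Ansatz: y(x) = sum_{n>=0} a_n x^n, so y'(x) = sum_{n>=1} n a_n x^(n-1) and y''(x) = sum_{n>=2} n(n-1) a_n x^(n-2).
Substitute into P(x) y'' + Q(x) y' + R(x) y = 0 with P(x) = 1, Q(x) = 2 - 2x, R(x) = -2, and match powers of x.
Initial conditions: a_0 = 1, a_1 = 0.
Setting the coefficient of each power of x to zero and solving order by order (substituting the coefficients already found):
  x^0: 2 a_2 + 2 a_1 - 2 a_0 = 0  ->  2 a_2 = -2 a_1 + 2 a_0 = 2  ->  a_2 = 1
  x^1: 6 a_3 + 4 a_2 - 4 a_1 = 0  ->  6 a_3 = -4 a_2 + 4 a_1 = -4  ->  a_3 = -2/3
  x^2: 12 a_4 + 6 a_3 - 6 a_2 = 0  ->  12 a_4 = -6 a_3 + 6 a_2 = 10  ->  a_4 = 5/6
  x^3: 20 a_5 + 8 a_4 - 8 a_3 = 0  ->  20 a_5 = -8 a_4 + 8 a_3 = -12  ->  a_5 = -3/5
Truncated series: y(x) = 1 + x^2 - (2/3) x^3 + (5/6) x^4 - (3/5) x^5 + O(x^6).

a_0 = 1; a_1 = 0; a_2 = 1; a_3 = -2/3; a_4 = 5/6; a_5 = -3/5


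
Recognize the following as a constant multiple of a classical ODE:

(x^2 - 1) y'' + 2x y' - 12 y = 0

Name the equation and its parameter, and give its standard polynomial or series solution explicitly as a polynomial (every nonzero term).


All three coefficients share the factor -1; dividing through by -1 gives  (1 - x^2) y'' - 2x y' + 12 y = 0.
This matches the Legendre equation (1 - x^2) y'' - 2x y' + n(n+1) y = 0 (note the -2x y' term) with n(n+1) = 12, so n = 3; the polynomial solution is P_3(x).
With y = sum_k a_k x^k, matching x^k gives (k+2)(k+1) a_{k+2} = [k(k+1) - n(n+1)] a_k = (k - 3)(k + 4) a_k. The right side vanishes at k = 3, so the series with the parity of 3 terminates at degree 3.
Standard normalization (P_n(1) = 1): leading coefficient (2n)!/(2^n (n!)^2) = 720/(8*36) = 5/2, so a_3 = 5/2. Work downward with a_k = (k+1)(k+2) a_{k+2} / ((k - 3)(k + 4)):
  a_1 = (2)(3)(5/2) / ((1 - 3)(1 + 4)) = 15/(-10) = -3/2
Hence P_3(x) = 5 x^3/2 - 3 x/2.

P_3(x); series = 5 x^3/2 - 3 x/2


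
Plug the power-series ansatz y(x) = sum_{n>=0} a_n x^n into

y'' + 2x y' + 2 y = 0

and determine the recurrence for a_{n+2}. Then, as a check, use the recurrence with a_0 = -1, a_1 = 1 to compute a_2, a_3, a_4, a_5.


Substitute y = sum_n a_n x^n.
y''(x) has coefficient (n+2)(n+1) a_{n+2} at x^n;
2 x y'(x) has coefficient 2 n a_n at x^n (shift);
2 y(x) has coefficient 2 a_n at x^n.
Matching x^n: (n+2)(n+1) a_{n+2} + (2n + 2) a_n = 0.
Thus a_{n+2} = (-2n - 2) / ((n+1)(n+2)) * a_n.

Check with a_0 = -1, a_1 = 1 (apply the recurrence for n = 0, 1, 2, 3): a_0 = -1, a_1 = 1, a_2 = 1, a_3 = -2/3, a_4 = -1/2, a_5 = 4/15.

a_(n+2) = (-2n - 2) / ((n+1)(n+2)) * a_n; check: a_0 = -1, a_1 = 1, a_2 = 1, a_3 = -2/3, a_4 = -1/2, a_5 = 4/15


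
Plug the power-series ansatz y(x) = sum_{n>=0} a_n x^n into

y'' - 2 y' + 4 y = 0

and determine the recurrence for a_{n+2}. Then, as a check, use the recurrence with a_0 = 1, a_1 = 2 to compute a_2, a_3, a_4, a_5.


Substitute y = sum_n a_n x^n.
y''(x) has coefficient (n+2)(n+1) a_{n+2} at x^n;
-2 y'(x) has coefficient -2 (n+1) a_{n+1} at x^n;
4 y(x) has coefficient 4 a_n at x^n.
Matching x^n: (n+2)(n+1) a_{n+2} - 2 (n+1) a_{n+1} + 4 a_n = 0.
Thus a_{n+2} = [2 (n+1) a_{n+1} - 4 a_n] / ((n+1)(n+2)).

Check with a_0 = 1, a_1 = 2 (apply the recurrence for n = 0, 1, 2, 3): a_0 = 1, a_1 = 2, a_2 = 0, a_3 = -4/3, a_4 = -2/3, a_5 = 0.

a_(n+2) = [2 (n+1) a_(n+1) - 4 a_n] / ((n+1)(n+2)); check: a_0 = 1, a_1 = 2, a_2 = 0, a_3 = -4/3, a_4 = -2/3, a_5 = 0


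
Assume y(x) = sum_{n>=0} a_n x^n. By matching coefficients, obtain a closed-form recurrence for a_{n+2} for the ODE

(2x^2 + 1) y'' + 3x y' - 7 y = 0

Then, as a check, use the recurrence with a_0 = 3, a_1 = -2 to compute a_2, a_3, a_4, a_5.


Substitute y = sum_n a_n x^n.
(1 + 2 x^2) y'' contributes (n+2)(n+1) a_{n+2} + 2 n(n-1) a_n at x^n.
3 x y'(x) contributes 3 n a_n at x^n.
-7 y(x) contributes -7 a_n at x^n.
Matching x^n: (n+2)(n+1) a_{n+2} + (2 n(n-1) + 3 n - 7) a_n = 0.
Thus a_{n+2} = (-2 n(n-1) - 3 n + 7) / ((n+1)(n+2)) * a_n.

Check with a_0 = 3, a_1 = -2 (apply the recurrence for n = 0, 1, 2, 3): a_0 = 3, a_1 = -2, a_2 = 21/2, a_3 = -4/3, a_4 = -21/8, a_5 = 14/15.

a_(n+2) = (-2 n(n-1) - 3 n + 7) / ((n+1)(n+2)) * a_n; check: a_0 = 3, a_1 = -2, a_2 = 21/2, a_3 = -4/3, a_4 = -21/8, a_5 = 14/15


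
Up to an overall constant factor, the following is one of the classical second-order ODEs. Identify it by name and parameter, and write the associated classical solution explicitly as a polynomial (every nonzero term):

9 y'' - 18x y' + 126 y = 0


All three coefficients share the factor 9; dividing through by 9 gives  y'' - 2x y' + 14 y = 0.
This matches the Hermite equation y'' - 2x y' + 2n y = 0 with 2n = 14, so n = 7; the polynomial solution is H_7(x).
With y = sum_k a_k x^k, matching x^k gives (k+2)(k+1) a_{k+2} = 2(k - n) a_k = 2(k - 7) a_k. The right side vanishes at k = 7, so the series with the parity of 7 terminates at degree 7.
Standard normalization: leading coefficient of H_n is 2^n, so a_7 = 2^7 = 128. Work downward with a_k = (k+1)(k+2) a_{k+2} / (2(k - n)):
  a_5 = (6)(7)(128) / (2(5 - 7)) = 5376/(-4) = -1344
  a_3 = (4)(5)(-1344) / (2(3 - 7)) = -26880/(-8) = 3360
  a_1 = (2)(3)(3360) / (2(1 - 7)) = 20160/(-12) = -1680
Hence H_7(x) = 128 x^7 - 1344 x^5 + 3360 x^3 - 1680 x.

H_7(x); series = 128 x^7 - 1344 x^5 + 3360 x^3 - 1680 x


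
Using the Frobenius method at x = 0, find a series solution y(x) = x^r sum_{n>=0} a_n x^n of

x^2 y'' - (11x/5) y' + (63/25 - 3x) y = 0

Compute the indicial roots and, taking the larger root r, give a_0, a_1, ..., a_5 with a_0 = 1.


Write in Frobenius form y'' + (p(x)/x) y' + (q(x)/x^2) y = 0:
  p(x) = -11/5,  q(x) = 63/25 - 3x.
Indicial equation: r(r-1) + (-11/5) r + (63/25) = 0 -> roots r_1 = 9/5, r_2 = 7/5.
Take r = r_1 = 9/5. Let y(x) = x^r sum_{n>=0} a_n x^n with a_0 = 1.
Substitute y = x^r sum a_n x^n and match x^{r+n}. The recurrence is
  D(n) a_n - 3 a_{n-1} = 0,  where D(n) = (r+n)(r+n-1) + (-11/5)(r+n) + (63/25).
  a_n = 3 / D(n) * a_{n-1}.
Since the indicial polynomial factors as (r - r_1)(r - r_2), D(n) = (r_1 + n - r_1)(r_1 + n - r_2) = n(n + 2/5).
Evaluating step by step (a_0 = 1):
  n = 1: D(1) = 1(1 + 2/5) = 7/5; numerator = 3(1) = 3; a_1 = (3)/(7/5) = 15/7
  n = 2: D(2) = 2(2 + 2/5) = 24/5; numerator = 3(15/7) = 45/7; a_2 = (45/7)/(24/5) = 75/56
  n = 3: D(3) = 3(3 + 2/5) = 51/5; numerator = 3(75/56) = 225/56; a_3 = (225/56)/(51/5) = 375/952
  n = 4: D(4) = 4(4 + 2/5) = 88/5; numerator = 3(375/952) = 1125/952; a_4 = (1125/952)/(88/5) = 5625/83776
  n = 5: D(5) = 5(5 + 2/5) = 27; numerator = 3(5625/83776) = 16875/83776; a_5 = (16875/83776)/(27) = 625/83776

r = 9/5; a_0 = 1; a_1 = 15/7; a_2 = 75/56; a_3 = 375/952; a_4 = 5625/83776; a_5 = 625/83776


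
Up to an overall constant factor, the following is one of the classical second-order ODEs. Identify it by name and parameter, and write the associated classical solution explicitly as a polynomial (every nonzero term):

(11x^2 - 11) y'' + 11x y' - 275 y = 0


All three coefficients share the factor -11; dividing through by -11 gives  (1 - x^2) y'' - x y' + 25 y = 0.
This matches the Chebyshev equation (1 - x^2) y'' - x y' + n^2 y = 0 (note the -x y' term, not -2x y') with n^2 = 25, so n = 5; the polynomial solution is T_5(x).
With y = sum_k a_k x^k, matching x^k gives (k+2)(k+1) a_{k+2} = (k^2 - n^2) a_k = (k - 5)(k + 5) a_k. The right side vanishes at k = 5, so the series with the parity of 5 terminates at degree 5.
Standard normalization: leading coefficient of T_n is 2^(n-1), so a_5 = 2^4 = 16. Work downward with a_k = (k+1)(k+2) a_{k+2} / ((k - 5)(k + 5)):
  a_3 = (4)(5)(16) / ((3 - 5)(3 + 5)) = 320/(-16) = -20
  a_1 = (2)(3)(-20) / ((1 - 5)(1 + 5)) = -120/(-24) = 5
Hence T_5(x) = 16 x^5 - 20 x^3 + 5 x.

T_5(x); series = 16 x^5 - 20 x^3 + 5 x


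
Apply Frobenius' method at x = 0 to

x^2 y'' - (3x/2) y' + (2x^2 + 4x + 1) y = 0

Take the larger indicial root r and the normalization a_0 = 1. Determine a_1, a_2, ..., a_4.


Write in Frobenius form y'' + (p(x)/x) y' + (q(x)/x^2) y = 0:
  p(x) = -3/2,  q(x) = 2x^2 + 4x + 1.
Indicial equation: r(r-1) + (-3/2) r + (1) = 0 -> roots r_1 = 2, r_2 = 1/2.
Take r = r_1 = 2. Let y(x) = x^r sum_{n>=0} a_n x^n with a_0 = 1.
Substitute y = x^r sum a_n x^n and match x^{r+n}. The recurrence is
  D(n) a_n + 4 a_{n-1} + 2 a_{n-2} = 0,  where D(n) = (r+n)(r+n-1) + (-3/2)(r+n) + (1).
  a_n = [-4 a_{n-1} - 2 a_{n-2}] / D(n).
Since the indicial polynomial factors as (r - r_1)(r - r_2), D(n) = (r_1 + n - r_1)(r_1 + n - r_2) = n(n + 3/2).
Evaluating step by step (a_0 = 1):
  n = 1: D(1) = 1(1 + 3/2) = 5/2; numerator = -4(1) = -4; a_1 = (-4)/(5/2) = -8/5
  n = 2: D(2) = 2(2 + 3/2) = 7; numerator = -4(-8/5) - 2(1) = 22/5; a_2 = (22/5)/(7) = 22/35
  n = 3: D(3) = 3(3 + 3/2) = 27/2; numerator = -4(22/35) - 2(-8/5) = 24/35; a_3 = (24/35)/(27/2) = 16/315
  n = 4: D(4) = 4(4 + 3/2) = 22; numerator = -4(16/315) - 2(22/35) = -92/63; a_4 = (-92/63)/(22) = -46/693

r = 2; a_0 = 1; a_1 = -8/5; a_2 = 22/35; a_3 = 16/315; a_4 = -46/693


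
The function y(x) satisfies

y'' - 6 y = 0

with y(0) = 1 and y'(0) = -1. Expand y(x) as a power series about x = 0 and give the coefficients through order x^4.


Ansatz: y(x) = sum_{n>=0} a_n x^n, so y'(x) = sum_{n>=1} n a_n x^(n-1) and y''(x) = sum_{n>=2} n(n-1) a_n x^(n-2).
Substitute into P(x) y'' + Q(x) y' + R(x) y = 0 with P(x) = 1, Q(x) = 0, R(x) = -6, and match powers of x.
Initial conditions: a_0 = 1, a_1 = -1.
Setting the coefficient of each power of x to zero and solving order by order (substituting the coefficients already found):
  x^0: 2 a_2 - 6 a_0 = 0  ->  2 a_2 = 6 a_0 = 6  ->  a_2 = 3
  x^1: 6 a_3 - 6 a_1 = 0  ->  6 a_3 = 6 a_1 = -6  ->  a_3 = -1
  x^2: 12 a_4 - 6 a_2 = 0  ->  12 a_4 = 6 a_2 = 18  ->  a_4 = 3/2
Truncated series: y(x) = 1 - x + 3 x^2 - x^3 + (3/2) x^4 + O(x^5).

a_0 = 1; a_1 = -1; a_2 = 3; a_3 = -1; a_4 = 3/2


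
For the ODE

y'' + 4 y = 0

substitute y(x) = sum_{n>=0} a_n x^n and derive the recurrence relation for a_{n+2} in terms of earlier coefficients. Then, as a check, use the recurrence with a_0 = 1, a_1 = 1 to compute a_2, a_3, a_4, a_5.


Substitute y = sum_n a_n x^n into y'' + (const) y = 0.
y''(x) = sum_{n>=0} (n+2)(n+1) a_{n+2} x^n.
The ODE becomes sum_n [(n+2)(n+1) a_{n+2} + 4 a_n] x^n = 0.
Setting each coefficient to zero gives the recurrence:
  (n+2)(n+1) a_{n+2} + 4 a_n = 0,
  a_{n+2} = -4 / ((n+1)(n+2)) a_n.

Check with a_0 = 1, a_1 = 1 (apply the recurrence for n = 0, 1, 2, 3): a_0 = 1, a_1 = 1, a_2 = -2, a_3 = -2/3, a_4 = 2/3, a_5 = 2/15.

a_{n+2} = -4/((n+1)(n+2)) * a_n; check: a_0 = 1, a_1 = 1, a_2 = -2, a_3 = -2/3, a_4 = 2/3, a_5 = 2/15


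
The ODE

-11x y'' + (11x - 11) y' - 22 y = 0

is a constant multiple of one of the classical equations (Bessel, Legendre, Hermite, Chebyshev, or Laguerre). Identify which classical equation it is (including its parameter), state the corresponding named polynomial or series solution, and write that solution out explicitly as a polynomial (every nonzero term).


All three coefficients share the factor -11; dividing through by -11 gives  x y'' + (1 - x) y' + 2 y = 0.
This matches the Laguerre equation x y'' + (1 - x) y' + n y = 0 with n = 2; the polynomial solution is L_2(x).
With y = sum_k a_k x^k, matching x^k gives (k+1)k a_{k+1} + (k+1) a_{k+1} - k a_k + n a_k = 0, i.e. (k+1)^2 a_{k+1} = (k - n) a_k = (k - 2) a_k. The right side vanishes at k = 2, so the series terminates at degree 2.
Standard normalization L_n(0) = 1 gives a_0 = 1. Work upward with a_{k+1} = (k - 2) a_k / (k+1)^2:
  a_1 = (0 - 2)(1) / 1^2 = -2/1 = -2
  a_2 = (1 - 2)(-2) / 2^2 = 2/4 = 1/2
Hence L_2(x) = x^2/2 - 2 x + 1.

L_2(x); series = x^2/2 - 2 x + 1


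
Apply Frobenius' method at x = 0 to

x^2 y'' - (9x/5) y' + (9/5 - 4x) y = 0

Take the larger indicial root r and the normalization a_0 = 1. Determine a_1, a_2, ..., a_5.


Write in Frobenius form y'' + (p(x)/x) y' + (q(x)/x^2) y = 0:
  p(x) = -9/5,  q(x) = 9/5 - 4x.
Indicial equation: r(r-1) + (-9/5) r + (9/5) = 0 -> roots r_1 = 9/5, r_2 = 1.
Take r = r_1 = 9/5. Let y(x) = x^r sum_{n>=0} a_n x^n with a_0 = 1.
Substitute y = x^r sum a_n x^n and match x^{r+n}. The recurrence is
  D(n) a_n - 4 a_{n-1} = 0,  where D(n) = (r+n)(r+n-1) + (-9/5)(r+n) + (9/5).
  a_n = 4 / D(n) * a_{n-1}.
Since the indicial polynomial factors as (r - r_1)(r - r_2), D(n) = (r_1 + n - r_1)(r_1 + n - r_2) = n(n + 4/5).
Evaluating step by step (a_0 = 1):
  n = 1: D(1) = 1(1 + 4/5) = 9/5; numerator = 4(1) = 4; a_1 = (4)/(9/5) = 20/9
  n = 2: D(2) = 2(2 + 4/5) = 28/5; numerator = 4(20/9) = 80/9; a_2 = (80/9)/(28/5) = 100/63
  n = 3: D(3) = 3(3 + 4/5) = 57/5; numerator = 4(100/63) = 400/63; a_3 = (400/63)/(57/5) = 2000/3591
  n = 4: D(4) = 4(4 + 4/5) = 96/5; numerator = 4(2000/3591) = 8000/3591; a_4 = (8000/3591)/(96/5) = 1250/10773
  n = 5: D(5) = 5(5 + 4/5) = 29; numerator = 4(1250/10773) = 5000/10773; a_5 = (5000/10773)/(29) = 5000/312417

r = 9/5; a_0 = 1; a_1 = 20/9; a_2 = 100/63; a_3 = 2000/3591; a_4 = 1250/10773; a_5 = 5000/312417


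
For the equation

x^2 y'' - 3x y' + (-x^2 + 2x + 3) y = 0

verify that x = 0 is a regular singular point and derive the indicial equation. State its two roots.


Divide by x^2 to reach normal form y'' + P_1(x) y' + P_2(x) y = 0 with P_1(x) = -3/x and P_2(x) = -1 + 2/x + 3/x^2.
x = 0 is a singular point because the y'-coefficient -3/x has a pole at x = 0 and the y-coefficient -1 + 2/x + 3/x^2 has a pole at x = 0.
It is a regular singular point because x P_1(x) = p(x) = -3 and x^2 P_2(x) = q(x) = -x^2 + 2x + 3 are polynomials, hence analytic at x = 0.
p(0) = -3,  q(0) = 3.
Indicial equation: r(r-1) + p(0) r + q(0) = 0, i.e. r^2 + (p(0) - 1) r + q(0) = 0, i.e. r^2 - 4 r + 3 = 0.
Discriminant: (-4)^2 - 4(3) = 4, so r = (4 ± 2)/2.
Solving: r_1 = 3, r_2 = 1.

indicial: r^2 - 4 r + 3 = 0; roots r_1 = 3, r_2 = 1


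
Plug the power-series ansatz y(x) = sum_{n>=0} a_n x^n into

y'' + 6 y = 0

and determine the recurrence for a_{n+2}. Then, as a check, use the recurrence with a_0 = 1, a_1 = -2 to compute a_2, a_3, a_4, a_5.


Substitute y = sum_n a_n x^n into y'' + (const) y = 0.
y''(x) = sum_{n>=0} (n+2)(n+1) a_{n+2} x^n.
The ODE becomes sum_n [(n+2)(n+1) a_{n+2} + 6 a_n] x^n = 0.
Setting each coefficient to zero gives the recurrence:
  (n+2)(n+1) a_{n+2} + 6 a_n = 0,
  a_{n+2} = -6 / ((n+1)(n+2)) a_n.

Check with a_0 = 1, a_1 = -2 (apply the recurrence for n = 0, 1, 2, 3): a_0 = 1, a_1 = -2, a_2 = -3, a_3 = 2, a_4 = 3/2, a_5 = -3/5.

a_{n+2} = -6/((n+1)(n+2)) * a_n; check: a_0 = 1, a_1 = -2, a_2 = -3, a_3 = 2, a_4 = 3/2, a_5 = -3/5


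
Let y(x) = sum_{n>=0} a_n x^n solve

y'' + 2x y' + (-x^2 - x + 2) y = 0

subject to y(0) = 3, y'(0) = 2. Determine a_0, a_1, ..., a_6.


Ansatz: y(x) = sum_{n>=0} a_n x^n, so y'(x) = sum_{n>=1} n a_n x^(n-1) and y''(x) = sum_{n>=2} n(n-1) a_n x^(n-2).
Substitute into P(x) y'' + Q(x) y' + R(x) y = 0 with P(x) = 1, Q(x) = 2x, R(x) = -x^2 - x + 2, and match powers of x.
Initial conditions: a_0 = 3, a_1 = 2.
Setting the coefficient of each power of x to zero and solving order by order (substituting the coefficients already found):
  x^0: 2 a_2 + 2 a_0 = 0  ->  2 a_2 = -2 a_0 = -6  ->  a_2 = -3
  x^1: 6 a_3 + 4 a_1 - a_0 = 0  ->  6 a_3 = -4 a_1 + a_0 = -5  ->  a_3 = -5/6
  x^2: 12 a_4 + 6 a_2 - a_1 - a_0 = 0  ->  12 a_4 = -6 a_2 + a_1 + a_0 = 23  ->  a_4 = 23/12
  x^3: 20 a_5 + 8 a_3 - a_2 - a_1 = 0  ->  20 a_5 = -8 a_3 + a_2 + a_1 = 17/3  ->  a_5 = 17/60
  x^4: 30 a_6 + 10 a_4 - a_3 - a_2 = 0  ->  30 a_6 = -10 a_4 + a_3 + a_2 = -23  ->  a_6 = -23/30
Truncated series: y(x) = 3 + 2 x - 3 x^2 - (5/6) x^3 + (23/12) x^4 + (17/60) x^5 - (23/30) x^6 + O(x^7).

a_0 = 3; a_1 = 2; a_2 = -3; a_3 = -5/6; a_4 = 23/12; a_5 = 17/60; a_6 = -23/30


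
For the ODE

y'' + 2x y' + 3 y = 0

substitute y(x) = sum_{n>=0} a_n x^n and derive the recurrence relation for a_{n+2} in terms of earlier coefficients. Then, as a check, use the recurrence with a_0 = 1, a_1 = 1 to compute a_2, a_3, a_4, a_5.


Substitute y = sum_n a_n x^n.
y''(x) has coefficient (n+2)(n+1) a_{n+2} at x^n;
2 x y'(x) has coefficient 2 n a_n at x^n (shift);
3 y(x) has coefficient 3 a_n at x^n.
Matching x^n: (n+2)(n+1) a_{n+2} + (2n + 3) a_n = 0.
Thus a_{n+2} = (-2n - 3) / ((n+1)(n+2)) * a_n.

Check with a_0 = 1, a_1 = 1 (apply the recurrence for n = 0, 1, 2, 3): a_0 = 1, a_1 = 1, a_2 = -3/2, a_3 = -5/6, a_4 = 7/8, a_5 = 3/8.

a_(n+2) = (-2n - 3) / ((n+1)(n+2)) * a_n; check: a_0 = 1, a_1 = 1, a_2 = -3/2, a_3 = -5/6, a_4 = 7/8, a_5 = 3/8


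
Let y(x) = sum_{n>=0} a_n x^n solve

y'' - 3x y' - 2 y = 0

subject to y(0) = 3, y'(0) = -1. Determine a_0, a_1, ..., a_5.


Ansatz: y(x) = sum_{n>=0} a_n x^n, so y'(x) = sum_{n>=1} n a_n x^(n-1) and y''(x) = sum_{n>=2} n(n-1) a_n x^(n-2).
Substitute into P(x) y'' + Q(x) y' + R(x) y = 0 with P(x) = 1, Q(x) = -3x, R(x) = -2, and match powers of x.
Initial conditions: a_0 = 3, a_1 = -1.
Setting the coefficient of each power of x to zero and solving order by order (substituting the coefficients already found):
  x^0: 2 a_2 - 2 a_0 = 0  ->  2 a_2 = 2 a_0 = 6  ->  a_2 = 3
  x^1: 6 a_3 - 5 a_1 = 0  ->  6 a_3 = 5 a_1 = -5  ->  a_3 = -5/6
  x^2: 12 a_4 - 8 a_2 = 0  ->  12 a_4 = 8 a_2 = 24  ->  a_4 = 2
  x^3: 20 a_5 - 11 a_3 = 0  ->  20 a_5 = 11 a_3 = -55/6  ->  a_5 = -11/24
Truncated series: y(x) = 3 - x + 3 x^2 - (5/6) x^3 + 2 x^4 - (11/24) x^5 + O(x^6).

a_0 = 3; a_1 = -1; a_2 = 3; a_3 = -5/6; a_4 = 2; a_5 = -11/24


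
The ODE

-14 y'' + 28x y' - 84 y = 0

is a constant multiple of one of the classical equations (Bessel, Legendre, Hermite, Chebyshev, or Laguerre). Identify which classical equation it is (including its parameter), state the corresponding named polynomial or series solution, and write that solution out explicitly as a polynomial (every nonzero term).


All three coefficients share the factor -14; dividing through by -14 gives  y'' - 2x y' + 6 y = 0.
This matches the Hermite equation y'' - 2x y' + 2n y = 0 with 2n = 6, so n = 3; the polynomial solution is H_3(x).
With y = sum_k a_k x^k, matching x^k gives (k+2)(k+1) a_{k+2} = 2(k - n) a_k = 2(k - 3) a_k. The right side vanishes at k = 3, so the series with the parity of 3 terminates at degree 3.
Standard normalization: leading coefficient of H_n is 2^n, so a_3 = 2^3 = 8. Work downward with a_k = (k+1)(k+2) a_{k+2} / (2(k - n)):
  a_1 = (2)(3)(8) / (2(1 - 3)) = 48/(-4) = -12
Hence H_3(x) = 8 x^3 - 12 x.

H_3(x); series = 8 x^3 - 12 x


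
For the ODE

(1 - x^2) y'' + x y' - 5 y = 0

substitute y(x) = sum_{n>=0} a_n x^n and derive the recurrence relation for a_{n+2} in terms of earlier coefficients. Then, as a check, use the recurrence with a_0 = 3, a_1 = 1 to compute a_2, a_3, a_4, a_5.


Substitute y = sum_n a_n x^n.
(1 - 1 x^2) y'' contributes (n+2)(n+1) a_{n+2} - n(n-1) a_n at x^n.
x y'(x) contributes n a_n at x^n.
-5 y(x) contributes -5 a_n at x^n.
Matching x^n: (n+2)(n+1) a_{n+2} + (-n(n-1) + n - 5) a_n = 0.
Thus a_{n+2} = (n(n-1) - n + 5) / ((n+1)(n+2)) * a_n.

Check with a_0 = 3, a_1 = 1 (apply the recurrence for n = 0, 1, 2, 3): a_0 = 3, a_1 = 1, a_2 = 15/2, a_3 = 2/3, a_4 = 25/8, a_5 = 4/15.

a_(n+2) = (n(n-1) - n + 5) / ((n+1)(n+2)) * a_n; check: a_0 = 3, a_1 = 1, a_2 = 15/2, a_3 = 2/3, a_4 = 25/8, a_5 = 4/15


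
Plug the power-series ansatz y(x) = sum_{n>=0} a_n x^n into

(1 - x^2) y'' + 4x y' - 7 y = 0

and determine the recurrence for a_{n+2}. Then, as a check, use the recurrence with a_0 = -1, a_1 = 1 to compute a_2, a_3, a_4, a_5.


Substitute y = sum_n a_n x^n.
(1 - 1 x^2) y'' contributes (n+2)(n+1) a_{n+2} - n(n-1) a_n at x^n.
4 x y'(x) contributes 4 n a_n at x^n.
-7 y(x) contributes -7 a_n at x^n.
Matching x^n: (n+2)(n+1) a_{n+2} + (-n(n-1) + 4 n - 7) a_n = 0.
Thus a_{n+2} = (n(n-1) - 4 n + 7) / ((n+1)(n+2)) * a_n.

Check with a_0 = -1, a_1 = 1 (apply the recurrence for n = 0, 1, 2, 3): a_0 = -1, a_1 = 1, a_2 = -7/2, a_3 = 1/2, a_4 = -7/24, a_5 = 1/40.

a_(n+2) = (n(n-1) - 4 n + 7) / ((n+1)(n+2)) * a_n; check: a_0 = -1, a_1 = 1, a_2 = -7/2, a_3 = 1/2, a_4 = -7/24, a_5 = 1/40
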